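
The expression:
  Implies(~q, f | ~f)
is always true.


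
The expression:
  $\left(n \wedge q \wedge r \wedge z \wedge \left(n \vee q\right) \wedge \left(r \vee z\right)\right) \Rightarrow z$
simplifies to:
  $\text{True}$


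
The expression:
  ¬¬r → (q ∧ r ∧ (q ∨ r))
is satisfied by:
  {q: True, r: False}
  {r: False, q: False}
  {r: True, q: True}


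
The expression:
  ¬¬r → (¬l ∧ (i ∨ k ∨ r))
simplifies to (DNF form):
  ¬l ∨ ¬r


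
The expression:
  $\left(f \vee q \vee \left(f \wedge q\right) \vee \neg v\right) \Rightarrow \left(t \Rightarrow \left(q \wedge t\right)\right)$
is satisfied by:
  {v: True, q: True, f: False, t: False}
  {q: True, f: False, t: False, v: False}
  {v: True, q: True, f: True, t: False}
  {q: True, f: True, t: False, v: False}
  {v: True, f: False, t: False, q: False}
  {v: False, f: False, t: False, q: False}
  {v: True, f: True, t: False, q: False}
  {f: True, v: False, t: False, q: False}
  {v: True, t: True, q: True, f: False}
  {t: True, q: True, v: False, f: False}
  {v: True, t: True, q: True, f: True}
  {t: True, q: True, f: True, v: False}
  {t: True, v: True, q: False, f: False}


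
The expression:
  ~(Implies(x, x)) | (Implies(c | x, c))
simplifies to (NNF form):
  c | ~x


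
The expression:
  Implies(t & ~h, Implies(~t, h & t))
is always true.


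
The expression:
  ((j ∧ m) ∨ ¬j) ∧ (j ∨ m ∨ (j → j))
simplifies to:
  m ∨ ¬j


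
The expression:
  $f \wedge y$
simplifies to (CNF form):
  $f \wedge y$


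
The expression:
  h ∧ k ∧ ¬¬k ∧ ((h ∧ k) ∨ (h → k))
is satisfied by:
  {h: True, k: True}


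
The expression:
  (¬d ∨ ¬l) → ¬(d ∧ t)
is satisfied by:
  {l: True, t: False, d: False}
  {t: False, d: False, l: False}
  {l: True, d: True, t: False}
  {d: True, t: False, l: False}
  {l: True, t: True, d: False}
  {t: True, l: False, d: False}
  {l: True, d: True, t: True}


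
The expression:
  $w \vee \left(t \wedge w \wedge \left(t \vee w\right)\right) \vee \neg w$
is always true.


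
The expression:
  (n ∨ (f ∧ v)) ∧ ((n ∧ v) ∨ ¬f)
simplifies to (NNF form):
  n ∧ (v ∨ ¬f)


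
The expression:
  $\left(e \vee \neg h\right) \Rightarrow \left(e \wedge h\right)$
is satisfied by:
  {h: True}


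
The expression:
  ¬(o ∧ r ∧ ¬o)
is always true.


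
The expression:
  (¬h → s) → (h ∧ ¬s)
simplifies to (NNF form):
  ¬s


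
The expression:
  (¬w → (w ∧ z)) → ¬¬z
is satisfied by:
  {z: True, w: False}
  {w: False, z: False}
  {w: True, z: True}


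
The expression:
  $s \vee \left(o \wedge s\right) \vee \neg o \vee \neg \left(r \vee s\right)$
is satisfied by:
  {s: True, o: False, r: False}
  {s: False, o: False, r: False}
  {r: True, s: True, o: False}
  {r: True, s: False, o: False}
  {o: True, s: True, r: False}
  {o: True, s: False, r: False}
  {o: True, r: True, s: True}


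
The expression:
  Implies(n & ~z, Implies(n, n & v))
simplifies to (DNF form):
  v | z | ~n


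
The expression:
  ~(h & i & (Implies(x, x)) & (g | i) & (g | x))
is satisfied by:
  {g: False, h: False, i: False, x: False}
  {x: True, g: False, h: False, i: False}
  {g: True, x: False, h: False, i: False}
  {x: True, g: True, h: False, i: False}
  {i: True, x: False, g: False, h: False}
  {i: True, x: True, g: False, h: False}
  {i: True, g: True, x: False, h: False}
  {i: True, x: True, g: True, h: False}
  {h: True, i: False, g: False, x: False}
  {h: True, x: True, i: False, g: False}
  {h: True, g: True, i: False, x: False}
  {x: True, h: True, g: True, i: False}
  {h: True, i: True, x: False, g: False}


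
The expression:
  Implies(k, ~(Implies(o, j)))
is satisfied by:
  {o: True, j: False, k: False}
  {j: False, k: False, o: False}
  {o: True, j: True, k: False}
  {j: True, o: False, k: False}
  {k: True, o: True, j: False}


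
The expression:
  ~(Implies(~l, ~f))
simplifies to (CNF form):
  f & ~l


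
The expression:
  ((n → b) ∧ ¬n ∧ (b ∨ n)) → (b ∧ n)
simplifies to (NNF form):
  n ∨ ¬b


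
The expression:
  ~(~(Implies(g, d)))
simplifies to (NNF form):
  d | ~g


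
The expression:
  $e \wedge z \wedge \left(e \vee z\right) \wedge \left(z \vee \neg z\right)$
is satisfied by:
  {z: True, e: True}


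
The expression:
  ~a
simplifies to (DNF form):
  ~a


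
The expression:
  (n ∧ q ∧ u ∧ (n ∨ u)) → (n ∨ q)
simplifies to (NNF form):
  True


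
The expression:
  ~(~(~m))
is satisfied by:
  {m: False}


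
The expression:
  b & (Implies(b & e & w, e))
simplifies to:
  b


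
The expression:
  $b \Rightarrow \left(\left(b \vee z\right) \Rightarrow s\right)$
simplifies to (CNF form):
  $s \vee \neg b$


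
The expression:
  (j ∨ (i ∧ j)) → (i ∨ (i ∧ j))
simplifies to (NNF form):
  i ∨ ¬j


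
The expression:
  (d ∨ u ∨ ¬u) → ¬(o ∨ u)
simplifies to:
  ¬o ∧ ¬u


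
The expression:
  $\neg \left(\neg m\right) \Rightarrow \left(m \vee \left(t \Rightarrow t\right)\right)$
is always true.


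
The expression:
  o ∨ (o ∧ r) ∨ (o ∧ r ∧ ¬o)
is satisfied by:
  {o: True}


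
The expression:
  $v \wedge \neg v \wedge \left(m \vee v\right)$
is never true.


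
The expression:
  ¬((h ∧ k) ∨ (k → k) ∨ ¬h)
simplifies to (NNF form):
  False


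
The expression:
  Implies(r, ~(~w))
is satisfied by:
  {w: True, r: False}
  {r: False, w: False}
  {r: True, w: True}


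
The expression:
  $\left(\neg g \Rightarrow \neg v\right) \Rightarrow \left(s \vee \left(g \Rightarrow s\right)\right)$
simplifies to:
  $s \vee \neg g$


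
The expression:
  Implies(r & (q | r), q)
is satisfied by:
  {q: True, r: False}
  {r: False, q: False}
  {r: True, q: True}


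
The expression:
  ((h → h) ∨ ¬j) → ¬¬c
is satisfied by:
  {c: True}


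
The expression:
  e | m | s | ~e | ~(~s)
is always true.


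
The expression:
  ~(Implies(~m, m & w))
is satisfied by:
  {m: False}


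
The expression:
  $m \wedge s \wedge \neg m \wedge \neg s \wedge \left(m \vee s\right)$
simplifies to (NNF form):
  $\text{False}$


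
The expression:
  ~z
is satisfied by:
  {z: False}


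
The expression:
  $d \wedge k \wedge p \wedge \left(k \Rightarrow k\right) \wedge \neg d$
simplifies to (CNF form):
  $\text{False}$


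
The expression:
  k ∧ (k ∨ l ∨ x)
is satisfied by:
  {k: True}


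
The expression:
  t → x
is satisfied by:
  {x: True, t: False}
  {t: False, x: False}
  {t: True, x: True}


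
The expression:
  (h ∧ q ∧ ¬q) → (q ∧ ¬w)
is always true.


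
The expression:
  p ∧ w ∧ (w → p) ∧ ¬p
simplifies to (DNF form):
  False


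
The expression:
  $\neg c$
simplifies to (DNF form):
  $\neg c$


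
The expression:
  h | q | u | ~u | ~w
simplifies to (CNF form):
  True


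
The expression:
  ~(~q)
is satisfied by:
  {q: True}


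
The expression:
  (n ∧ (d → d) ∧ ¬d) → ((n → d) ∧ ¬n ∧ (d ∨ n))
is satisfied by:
  {d: True, n: False}
  {n: False, d: False}
  {n: True, d: True}


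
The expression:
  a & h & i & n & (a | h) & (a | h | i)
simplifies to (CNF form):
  a & h & i & n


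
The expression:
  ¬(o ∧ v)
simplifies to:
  ¬o ∨ ¬v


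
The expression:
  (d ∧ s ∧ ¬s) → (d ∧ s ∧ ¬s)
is always true.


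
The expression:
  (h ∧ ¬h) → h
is always true.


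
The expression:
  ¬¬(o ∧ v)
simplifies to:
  o ∧ v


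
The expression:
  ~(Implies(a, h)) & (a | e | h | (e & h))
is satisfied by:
  {a: True, h: False}


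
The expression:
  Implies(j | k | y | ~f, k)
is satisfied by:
  {k: True, f: True, y: False, j: False}
  {k: True, y: False, j: False, f: False}
  {k: True, f: True, j: True, y: False}
  {k: True, j: True, y: False, f: False}
  {k: True, f: True, y: True, j: False}
  {k: True, y: True, j: False, f: False}
  {k: True, f: True, j: True, y: True}
  {k: True, j: True, y: True, f: False}
  {f: True, y: False, j: False, k: False}


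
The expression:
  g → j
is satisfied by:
  {j: True, g: False}
  {g: False, j: False}
  {g: True, j: True}


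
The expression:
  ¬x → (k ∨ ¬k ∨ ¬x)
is always true.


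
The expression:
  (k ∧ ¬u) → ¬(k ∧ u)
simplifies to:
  True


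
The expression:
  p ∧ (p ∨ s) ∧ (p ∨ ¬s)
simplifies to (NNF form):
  p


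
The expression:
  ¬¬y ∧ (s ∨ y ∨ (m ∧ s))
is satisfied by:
  {y: True}


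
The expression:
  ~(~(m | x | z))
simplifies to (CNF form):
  m | x | z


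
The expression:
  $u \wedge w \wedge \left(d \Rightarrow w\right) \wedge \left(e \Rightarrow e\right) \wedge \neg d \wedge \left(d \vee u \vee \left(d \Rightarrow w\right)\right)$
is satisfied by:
  {u: True, w: True, d: False}


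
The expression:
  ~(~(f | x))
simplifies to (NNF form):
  f | x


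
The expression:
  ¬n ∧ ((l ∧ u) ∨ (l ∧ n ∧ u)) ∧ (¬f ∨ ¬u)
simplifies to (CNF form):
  l ∧ u ∧ ¬f ∧ ¬n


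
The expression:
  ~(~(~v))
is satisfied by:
  {v: False}


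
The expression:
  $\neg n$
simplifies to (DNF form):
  $\neg n$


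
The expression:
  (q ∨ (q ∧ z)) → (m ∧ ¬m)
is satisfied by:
  {q: False}


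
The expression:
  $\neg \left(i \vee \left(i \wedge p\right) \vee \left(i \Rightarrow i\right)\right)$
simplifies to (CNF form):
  $\text{False}$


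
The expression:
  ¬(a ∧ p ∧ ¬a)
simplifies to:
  True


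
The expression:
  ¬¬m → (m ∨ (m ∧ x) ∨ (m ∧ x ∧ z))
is always true.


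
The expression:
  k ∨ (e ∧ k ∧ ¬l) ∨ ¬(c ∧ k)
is always true.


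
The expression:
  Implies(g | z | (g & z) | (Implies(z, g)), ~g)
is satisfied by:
  {g: False}


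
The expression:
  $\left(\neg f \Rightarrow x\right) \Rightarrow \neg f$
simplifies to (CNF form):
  $\neg f$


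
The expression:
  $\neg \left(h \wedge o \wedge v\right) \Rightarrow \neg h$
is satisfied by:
  {v: True, o: True, h: False}
  {v: True, o: False, h: False}
  {o: True, v: False, h: False}
  {v: False, o: False, h: False}
  {v: True, h: True, o: True}


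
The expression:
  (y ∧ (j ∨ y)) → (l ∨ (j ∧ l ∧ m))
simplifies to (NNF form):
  l ∨ ¬y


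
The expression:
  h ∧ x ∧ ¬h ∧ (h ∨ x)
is never true.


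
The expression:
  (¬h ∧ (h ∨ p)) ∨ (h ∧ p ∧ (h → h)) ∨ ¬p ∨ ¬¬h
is always true.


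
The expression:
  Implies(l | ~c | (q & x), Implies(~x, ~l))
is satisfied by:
  {x: True, l: False}
  {l: False, x: False}
  {l: True, x: True}


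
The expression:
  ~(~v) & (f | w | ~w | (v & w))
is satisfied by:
  {v: True}


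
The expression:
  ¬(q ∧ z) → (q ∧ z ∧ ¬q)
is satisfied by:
  {z: True, q: True}


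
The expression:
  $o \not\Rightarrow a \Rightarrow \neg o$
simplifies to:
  $a \vee \neg o$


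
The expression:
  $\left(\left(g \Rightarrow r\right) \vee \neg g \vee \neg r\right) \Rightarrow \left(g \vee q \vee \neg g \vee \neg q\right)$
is always true.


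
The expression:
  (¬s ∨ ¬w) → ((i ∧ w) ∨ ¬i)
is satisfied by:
  {w: True, i: False}
  {i: False, w: False}
  {i: True, w: True}


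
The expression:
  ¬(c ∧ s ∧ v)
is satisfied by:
  {s: False, v: False, c: False}
  {c: True, s: False, v: False}
  {v: True, s: False, c: False}
  {c: True, v: True, s: False}
  {s: True, c: False, v: False}
  {c: True, s: True, v: False}
  {v: True, s: True, c: False}


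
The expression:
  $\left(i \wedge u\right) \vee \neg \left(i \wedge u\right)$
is always true.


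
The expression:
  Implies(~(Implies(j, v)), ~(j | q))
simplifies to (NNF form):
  v | ~j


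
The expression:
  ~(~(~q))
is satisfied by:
  {q: False}


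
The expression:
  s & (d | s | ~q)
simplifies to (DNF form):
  s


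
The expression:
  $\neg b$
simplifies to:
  $\neg b$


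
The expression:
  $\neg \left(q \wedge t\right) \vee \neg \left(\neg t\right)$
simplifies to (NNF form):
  $\text{True}$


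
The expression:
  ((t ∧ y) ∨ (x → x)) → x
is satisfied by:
  {x: True}


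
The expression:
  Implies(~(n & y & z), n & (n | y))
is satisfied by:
  {n: True}


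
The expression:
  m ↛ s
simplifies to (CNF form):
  m ∧ ¬s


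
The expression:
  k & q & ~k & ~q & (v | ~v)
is never true.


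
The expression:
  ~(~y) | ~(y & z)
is always true.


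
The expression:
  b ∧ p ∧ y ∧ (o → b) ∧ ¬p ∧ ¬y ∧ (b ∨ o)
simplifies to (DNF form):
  False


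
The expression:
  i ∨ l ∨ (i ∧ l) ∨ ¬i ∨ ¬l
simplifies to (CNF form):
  True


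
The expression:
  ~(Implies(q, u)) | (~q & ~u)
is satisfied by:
  {u: False}


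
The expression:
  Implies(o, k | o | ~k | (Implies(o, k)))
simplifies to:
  True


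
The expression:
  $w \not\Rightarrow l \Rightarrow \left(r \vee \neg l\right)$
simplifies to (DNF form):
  $\text{True}$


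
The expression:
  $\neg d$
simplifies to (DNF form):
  $\neg d$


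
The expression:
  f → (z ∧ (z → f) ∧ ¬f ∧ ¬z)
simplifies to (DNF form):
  ¬f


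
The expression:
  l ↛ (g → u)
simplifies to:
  g ∧ l ∧ ¬u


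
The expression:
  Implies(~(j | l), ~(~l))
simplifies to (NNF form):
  j | l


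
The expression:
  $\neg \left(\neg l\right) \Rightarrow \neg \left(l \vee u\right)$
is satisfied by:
  {l: False}


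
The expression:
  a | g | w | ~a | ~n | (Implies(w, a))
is always true.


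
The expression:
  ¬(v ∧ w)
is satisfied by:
  {w: False, v: False}
  {v: True, w: False}
  {w: True, v: False}


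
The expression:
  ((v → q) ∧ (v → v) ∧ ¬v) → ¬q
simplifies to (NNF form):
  v ∨ ¬q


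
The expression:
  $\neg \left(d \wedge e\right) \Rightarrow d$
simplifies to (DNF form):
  $d$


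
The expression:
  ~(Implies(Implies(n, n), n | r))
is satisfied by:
  {n: False, r: False}


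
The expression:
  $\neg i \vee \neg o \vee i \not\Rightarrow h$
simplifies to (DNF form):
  $\neg h \vee \neg i \vee \neg o$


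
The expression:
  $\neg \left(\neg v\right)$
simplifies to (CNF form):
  $v$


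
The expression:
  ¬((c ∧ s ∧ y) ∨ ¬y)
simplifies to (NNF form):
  y ∧ (¬c ∨ ¬s)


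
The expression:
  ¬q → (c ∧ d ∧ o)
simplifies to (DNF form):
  q ∨ (c ∧ d ∧ o)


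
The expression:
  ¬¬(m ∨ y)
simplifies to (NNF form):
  m ∨ y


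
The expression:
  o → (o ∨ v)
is always true.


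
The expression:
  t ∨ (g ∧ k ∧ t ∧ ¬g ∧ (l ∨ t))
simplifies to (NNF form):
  t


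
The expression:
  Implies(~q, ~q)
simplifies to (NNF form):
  True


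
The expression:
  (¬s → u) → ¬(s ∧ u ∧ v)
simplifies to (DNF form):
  ¬s ∨ ¬u ∨ ¬v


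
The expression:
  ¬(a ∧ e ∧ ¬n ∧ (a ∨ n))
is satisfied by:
  {n: True, e: False, a: False}
  {e: False, a: False, n: False}
  {n: True, a: True, e: False}
  {a: True, e: False, n: False}
  {n: True, e: True, a: False}
  {e: True, n: False, a: False}
  {n: True, a: True, e: True}


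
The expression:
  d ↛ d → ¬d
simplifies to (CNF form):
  True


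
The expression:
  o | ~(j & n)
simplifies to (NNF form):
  o | ~j | ~n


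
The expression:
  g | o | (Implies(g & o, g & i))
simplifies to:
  True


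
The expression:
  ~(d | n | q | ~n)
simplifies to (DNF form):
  False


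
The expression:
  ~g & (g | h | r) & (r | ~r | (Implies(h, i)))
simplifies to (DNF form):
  (h & ~g) | (r & ~g)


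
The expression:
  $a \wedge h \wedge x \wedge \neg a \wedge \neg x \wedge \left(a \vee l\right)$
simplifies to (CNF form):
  $\text{False}$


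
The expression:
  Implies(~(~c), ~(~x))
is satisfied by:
  {x: True, c: False}
  {c: False, x: False}
  {c: True, x: True}


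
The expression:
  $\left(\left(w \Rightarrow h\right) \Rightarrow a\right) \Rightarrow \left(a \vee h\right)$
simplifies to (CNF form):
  $a \vee h \vee \neg w$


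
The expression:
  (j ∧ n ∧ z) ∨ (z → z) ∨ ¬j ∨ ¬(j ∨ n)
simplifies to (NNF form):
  True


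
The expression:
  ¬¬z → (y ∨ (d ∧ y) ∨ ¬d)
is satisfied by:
  {y: True, z: False, d: False}
  {z: False, d: False, y: False}
  {y: True, d: True, z: False}
  {d: True, z: False, y: False}
  {y: True, z: True, d: False}
  {z: True, y: False, d: False}
  {y: True, d: True, z: True}


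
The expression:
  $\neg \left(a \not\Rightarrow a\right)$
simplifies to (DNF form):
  $\text{True}$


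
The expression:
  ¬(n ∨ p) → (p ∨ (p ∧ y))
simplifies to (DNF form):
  n ∨ p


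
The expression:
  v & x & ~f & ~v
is never true.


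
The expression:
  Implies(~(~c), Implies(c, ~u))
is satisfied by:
  {u: False, c: False}
  {c: True, u: False}
  {u: True, c: False}


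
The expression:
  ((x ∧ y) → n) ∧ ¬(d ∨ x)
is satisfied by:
  {x: False, d: False}


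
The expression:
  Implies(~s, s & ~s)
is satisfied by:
  {s: True}


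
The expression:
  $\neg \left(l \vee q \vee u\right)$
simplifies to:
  $\neg l \wedge \neg q \wedge \neg u$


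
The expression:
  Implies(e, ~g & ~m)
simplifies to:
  ~e | (~g & ~m)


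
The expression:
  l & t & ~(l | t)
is never true.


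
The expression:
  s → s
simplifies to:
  True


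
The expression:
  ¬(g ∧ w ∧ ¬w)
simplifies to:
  True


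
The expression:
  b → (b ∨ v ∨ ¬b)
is always true.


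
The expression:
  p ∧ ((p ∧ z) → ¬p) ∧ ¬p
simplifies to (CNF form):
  False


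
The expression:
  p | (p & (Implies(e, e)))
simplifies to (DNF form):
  p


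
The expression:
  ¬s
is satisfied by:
  {s: False}


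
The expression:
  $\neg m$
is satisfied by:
  {m: False}


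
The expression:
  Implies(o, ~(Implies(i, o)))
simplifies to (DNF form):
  ~o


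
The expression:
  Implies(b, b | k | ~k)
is always true.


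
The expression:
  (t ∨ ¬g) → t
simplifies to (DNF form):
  g ∨ t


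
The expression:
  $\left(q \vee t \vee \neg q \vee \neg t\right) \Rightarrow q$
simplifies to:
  $q$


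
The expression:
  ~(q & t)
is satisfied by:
  {t: False, q: False}
  {q: True, t: False}
  {t: True, q: False}


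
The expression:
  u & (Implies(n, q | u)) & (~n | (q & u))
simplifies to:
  u & (q | ~n)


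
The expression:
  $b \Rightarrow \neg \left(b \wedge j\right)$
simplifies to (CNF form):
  $\neg b \vee \neg j$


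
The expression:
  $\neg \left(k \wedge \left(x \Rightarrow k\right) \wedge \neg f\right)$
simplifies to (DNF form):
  $f \vee \neg k$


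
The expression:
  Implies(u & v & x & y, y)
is always true.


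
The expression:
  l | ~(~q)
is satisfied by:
  {q: True, l: True}
  {q: True, l: False}
  {l: True, q: False}


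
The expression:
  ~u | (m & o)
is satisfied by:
  {o: True, m: True, u: False}
  {o: True, m: False, u: False}
  {m: True, o: False, u: False}
  {o: False, m: False, u: False}
  {o: True, u: True, m: True}


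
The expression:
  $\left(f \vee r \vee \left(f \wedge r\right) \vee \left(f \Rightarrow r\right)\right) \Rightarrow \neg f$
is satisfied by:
  {f: False}


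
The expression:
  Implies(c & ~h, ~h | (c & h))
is always true.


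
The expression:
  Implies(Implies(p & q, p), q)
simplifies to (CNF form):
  q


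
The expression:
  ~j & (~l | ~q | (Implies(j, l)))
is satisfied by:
  {j: False}


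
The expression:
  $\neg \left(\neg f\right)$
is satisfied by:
  {f: True}


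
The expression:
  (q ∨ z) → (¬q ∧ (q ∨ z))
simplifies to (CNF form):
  ¬q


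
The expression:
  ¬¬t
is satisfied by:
  {t: True}


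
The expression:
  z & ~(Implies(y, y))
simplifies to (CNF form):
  False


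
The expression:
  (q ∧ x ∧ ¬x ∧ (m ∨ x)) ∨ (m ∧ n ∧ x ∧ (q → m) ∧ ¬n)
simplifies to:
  False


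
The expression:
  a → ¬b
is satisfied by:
  {a: False, b: False}
  {b: True, a: False}
  {a: True, b: False}


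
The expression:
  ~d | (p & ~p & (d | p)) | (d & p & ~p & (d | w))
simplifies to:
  ~d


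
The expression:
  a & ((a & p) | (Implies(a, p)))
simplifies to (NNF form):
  a & p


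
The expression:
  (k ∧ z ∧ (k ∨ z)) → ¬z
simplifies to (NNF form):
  ¬k ∨ ¬z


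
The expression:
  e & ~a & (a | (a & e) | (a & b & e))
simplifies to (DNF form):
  False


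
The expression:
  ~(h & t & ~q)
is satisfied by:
  {q: True, h: False, t: False}
  {h: False, t: False, q: False}
  {q: True, t: True, h: False}
  {t: True, h: False, q: False}
  {q: True, h: True, t: False}
  {h: True, q: False, t: False}
  {q: True, t: True, h: True}


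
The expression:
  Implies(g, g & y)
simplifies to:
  y | ~g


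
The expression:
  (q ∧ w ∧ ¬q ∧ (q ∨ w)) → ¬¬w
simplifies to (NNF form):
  True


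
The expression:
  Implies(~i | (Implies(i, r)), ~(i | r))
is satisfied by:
  {r: False}


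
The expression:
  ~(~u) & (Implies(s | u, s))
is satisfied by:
  {u: True, s: True}


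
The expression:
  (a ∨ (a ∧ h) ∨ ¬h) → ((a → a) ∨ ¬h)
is always true.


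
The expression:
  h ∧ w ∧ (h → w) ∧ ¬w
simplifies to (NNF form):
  False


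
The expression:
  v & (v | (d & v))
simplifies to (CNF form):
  v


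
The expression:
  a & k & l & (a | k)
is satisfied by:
  {k: True, a: True, l: True}


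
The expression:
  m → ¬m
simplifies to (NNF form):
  ¬m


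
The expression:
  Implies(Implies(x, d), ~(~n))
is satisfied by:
  {n: True, x: True, d: False}
  {n: True, x: False, d: False}
  {n: True, d: True, x: True}
  {n: True, d: True, x: False}
  {x: True, d: False, n: False}


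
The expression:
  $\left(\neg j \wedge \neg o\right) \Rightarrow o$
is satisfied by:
  {o: True, j: True}
  {o: True, j: False}
  {j: True, o: False}


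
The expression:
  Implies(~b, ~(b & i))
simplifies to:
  True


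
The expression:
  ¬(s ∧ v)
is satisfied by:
  {s: False, v: False}
  {v: True, s: False}
  {s: True, v: False}


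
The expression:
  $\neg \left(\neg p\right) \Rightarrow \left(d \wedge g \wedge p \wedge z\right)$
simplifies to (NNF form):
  $\left(d \wedge g \wedge z\right) \vee \neg p$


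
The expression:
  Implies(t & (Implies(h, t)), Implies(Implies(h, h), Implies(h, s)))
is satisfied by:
  {s: True, h: False, t: False}
  {h: False, t: False, s: False}
  {t: True, s: True, h: False}
  {t: True, h: False, s: False}
  {s: True, h: True, t: False}
  {h: True, s: False, t: False}
  {t: True, h: True, s: True}


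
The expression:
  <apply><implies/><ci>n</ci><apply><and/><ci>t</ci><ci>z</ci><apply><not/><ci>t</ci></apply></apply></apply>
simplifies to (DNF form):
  <apply><not/><ci>n</ci></apply>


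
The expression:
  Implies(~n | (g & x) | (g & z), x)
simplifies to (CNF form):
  (n | x) & (n | x | ~g) & (n | x | ~z) & (x | ~g | ~z)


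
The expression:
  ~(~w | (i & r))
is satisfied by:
  {w: True, i: False, r: False}
  {w: True, r: True, i: False}
  {w: True, i: True, r: False}


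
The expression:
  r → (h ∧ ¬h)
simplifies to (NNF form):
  ¬r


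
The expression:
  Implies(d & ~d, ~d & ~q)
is always true.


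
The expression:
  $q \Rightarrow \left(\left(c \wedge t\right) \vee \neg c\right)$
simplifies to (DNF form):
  $t \vee \neg c \vee \neg q$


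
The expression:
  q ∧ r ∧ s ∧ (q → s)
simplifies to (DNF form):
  q ∧ r ∧ s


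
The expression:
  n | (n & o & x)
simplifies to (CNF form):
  n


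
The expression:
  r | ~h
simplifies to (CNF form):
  r | ~h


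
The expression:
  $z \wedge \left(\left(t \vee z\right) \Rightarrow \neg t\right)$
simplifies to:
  $z \wedge \neg t$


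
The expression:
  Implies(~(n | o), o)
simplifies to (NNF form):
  n | o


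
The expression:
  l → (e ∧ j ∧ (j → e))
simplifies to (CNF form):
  (e ∨ ¬l) ∧ (j ∨ ¬l)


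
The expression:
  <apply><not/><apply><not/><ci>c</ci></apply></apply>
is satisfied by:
  {c: True}


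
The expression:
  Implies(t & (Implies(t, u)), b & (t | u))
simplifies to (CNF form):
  b | ~t | ~u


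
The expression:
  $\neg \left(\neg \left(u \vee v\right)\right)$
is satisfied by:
  {v: True, u: True}
  {v: True, u: False}
  {u: True, v: False}


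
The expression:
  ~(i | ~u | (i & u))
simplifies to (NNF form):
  u & ~i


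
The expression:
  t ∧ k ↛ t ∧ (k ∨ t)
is never true.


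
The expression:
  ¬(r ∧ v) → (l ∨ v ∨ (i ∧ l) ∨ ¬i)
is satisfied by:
  {v: True, l: True, i: False}
  {v: True, l: False, i: False}
  {l: True, v: False, i: False}
  {v: False, l: False, i: False}
  {v: True, i: True, l: True}
  {v: True, i: True, l: False}
  {i: True, l: True, v: False}


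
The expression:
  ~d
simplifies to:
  ~d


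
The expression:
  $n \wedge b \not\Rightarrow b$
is never true.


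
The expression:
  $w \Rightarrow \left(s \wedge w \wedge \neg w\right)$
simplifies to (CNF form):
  $\neg w$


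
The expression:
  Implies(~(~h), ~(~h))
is always true.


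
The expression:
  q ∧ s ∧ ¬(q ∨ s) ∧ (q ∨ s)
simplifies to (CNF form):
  False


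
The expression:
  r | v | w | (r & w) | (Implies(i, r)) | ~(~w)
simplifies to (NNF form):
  r | v | w | ~i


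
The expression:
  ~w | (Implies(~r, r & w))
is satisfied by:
  {r: True, w: False}
  {w: False, r: False}
  {w: True, r: True}


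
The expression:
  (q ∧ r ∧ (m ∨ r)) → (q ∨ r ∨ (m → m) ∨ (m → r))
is always true.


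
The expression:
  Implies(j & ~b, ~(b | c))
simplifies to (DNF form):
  b | ~c | ~j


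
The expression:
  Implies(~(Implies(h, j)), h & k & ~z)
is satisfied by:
  {j: True, k: True, h: False, z: False}
  {j: True, k: False, h: False, z: False}
  {z: True, j: True, k: True, h: False}
  {z: True, j: True, k: False, h: False}
  {k: True, z: False, j: False, h: False}
  {k: False, z: False, j: False, h: False}
  {z: True, k: True, j: False, h: False}
  {z: True, k: False, j: False, h: False}
  {h: True, j: True, k: True, z: False}
  {h: True, j: True, k: False, z: False}
  {h: True, z: True, j: True, k: True}
  {h: True, z: True, j: True, k: False}
  {h: True, k: True, j: False, z: False}


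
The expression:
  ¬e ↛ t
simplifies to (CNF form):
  ¬e ∧ ¬t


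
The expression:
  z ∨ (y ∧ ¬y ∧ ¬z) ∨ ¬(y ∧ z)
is always true.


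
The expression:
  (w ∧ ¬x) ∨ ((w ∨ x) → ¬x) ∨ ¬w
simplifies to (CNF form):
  ¬w ∨ ¬x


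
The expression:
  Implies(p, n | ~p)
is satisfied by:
  {n: True, p: False}
  {p: False, n: False}
  {p: True, n: True}


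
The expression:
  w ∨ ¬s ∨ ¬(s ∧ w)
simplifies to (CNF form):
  True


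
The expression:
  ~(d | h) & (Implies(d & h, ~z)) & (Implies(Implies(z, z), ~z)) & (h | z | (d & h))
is never true.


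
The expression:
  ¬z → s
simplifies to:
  s ∨ z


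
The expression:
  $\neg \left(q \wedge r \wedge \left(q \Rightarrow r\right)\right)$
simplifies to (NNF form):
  $\neg q \vee \neg r$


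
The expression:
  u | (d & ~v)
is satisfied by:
  {d: True, u: True, v: False}
  {u: True, v: False, d: False}
  {d: True, u: True, v: True}
  {u: True, v: True, d: False}
  {d: True, v: False, u: False}


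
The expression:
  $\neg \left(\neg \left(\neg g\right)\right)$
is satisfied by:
  {g: False}


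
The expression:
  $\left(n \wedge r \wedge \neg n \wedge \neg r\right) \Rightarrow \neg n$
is always true.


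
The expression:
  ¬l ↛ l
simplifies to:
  True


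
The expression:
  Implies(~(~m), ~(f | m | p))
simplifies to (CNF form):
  ~m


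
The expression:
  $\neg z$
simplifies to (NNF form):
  $\neg z$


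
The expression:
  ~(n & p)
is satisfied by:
  {p: False, n: False}
  {n: True, p: False}
  {p: True, n: False}


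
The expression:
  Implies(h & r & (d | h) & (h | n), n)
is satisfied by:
  {n: True, h: False, r: False}
  {h: False, r: False, n: False}
  {r: True, n: True, h: False}
  {r: True, h: False, n: False}
  {n: True, h: True, r: False}
  {h: True, n: False, r: False}
  {r: True, h: True, n: True}


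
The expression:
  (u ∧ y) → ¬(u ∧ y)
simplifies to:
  ¬u ∨ ¬y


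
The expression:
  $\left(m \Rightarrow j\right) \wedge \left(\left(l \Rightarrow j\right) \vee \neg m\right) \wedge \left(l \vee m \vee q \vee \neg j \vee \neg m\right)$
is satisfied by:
  {j: True, m: False}
  {m: False, j: False}
  {m: True, j: True}


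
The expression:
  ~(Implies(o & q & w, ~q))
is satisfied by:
  {o: True, w: True, q: True}


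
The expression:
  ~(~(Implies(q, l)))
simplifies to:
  l | ~q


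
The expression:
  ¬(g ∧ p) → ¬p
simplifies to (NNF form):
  g ∨ ¬p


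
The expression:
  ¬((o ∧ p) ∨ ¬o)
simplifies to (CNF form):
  o ∧ ¬p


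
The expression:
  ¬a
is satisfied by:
  {a: False}


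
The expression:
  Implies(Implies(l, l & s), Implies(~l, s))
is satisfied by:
  {l: True, s: True}
  {l: True, s: False}
  {s: True, l: False}


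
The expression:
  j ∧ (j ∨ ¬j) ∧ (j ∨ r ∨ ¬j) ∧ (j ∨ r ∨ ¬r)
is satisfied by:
  {j: True}


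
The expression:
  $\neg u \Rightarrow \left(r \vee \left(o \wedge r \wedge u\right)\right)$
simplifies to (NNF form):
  $r \vee u$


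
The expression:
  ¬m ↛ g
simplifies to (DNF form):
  ¬g ∧ ¬m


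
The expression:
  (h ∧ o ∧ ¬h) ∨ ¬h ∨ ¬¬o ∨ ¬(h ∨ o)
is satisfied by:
  {o: True, h: False}
  {h: False, o: False}
  {h: True, o: True}


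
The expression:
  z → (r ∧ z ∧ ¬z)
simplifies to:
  ¬z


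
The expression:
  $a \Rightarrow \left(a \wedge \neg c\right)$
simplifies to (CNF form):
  $\neg a \vee \neg c$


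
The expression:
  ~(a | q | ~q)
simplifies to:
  False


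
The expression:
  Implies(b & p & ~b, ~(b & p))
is always true.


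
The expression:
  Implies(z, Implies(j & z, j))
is always true.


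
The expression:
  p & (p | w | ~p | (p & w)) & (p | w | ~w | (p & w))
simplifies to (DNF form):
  p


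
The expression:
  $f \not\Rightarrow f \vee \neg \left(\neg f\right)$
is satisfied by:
  {f: True}


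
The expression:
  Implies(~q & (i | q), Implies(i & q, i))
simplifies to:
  True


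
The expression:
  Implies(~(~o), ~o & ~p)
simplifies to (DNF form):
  ~o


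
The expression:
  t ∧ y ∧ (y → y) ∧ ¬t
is never true.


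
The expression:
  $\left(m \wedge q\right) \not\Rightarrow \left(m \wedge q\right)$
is never true.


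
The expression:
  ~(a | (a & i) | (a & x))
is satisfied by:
  {a: False}


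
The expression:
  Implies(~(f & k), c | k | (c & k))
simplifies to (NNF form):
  c | k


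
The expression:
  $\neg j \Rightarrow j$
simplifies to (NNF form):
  $j$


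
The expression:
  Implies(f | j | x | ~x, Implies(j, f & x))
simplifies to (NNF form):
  ~j | (f & x)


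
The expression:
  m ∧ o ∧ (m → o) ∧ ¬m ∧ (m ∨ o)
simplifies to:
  False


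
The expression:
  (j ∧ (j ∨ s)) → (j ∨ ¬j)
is always true.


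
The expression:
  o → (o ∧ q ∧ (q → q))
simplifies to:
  q ∨ ¬o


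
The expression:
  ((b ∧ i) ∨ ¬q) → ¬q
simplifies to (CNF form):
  ¬b ∨ ¬i ∨ ¬q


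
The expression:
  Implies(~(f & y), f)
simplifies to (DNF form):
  f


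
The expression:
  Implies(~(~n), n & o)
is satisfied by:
  {o: True, n: False}
  {n: False, o: False}
  {n: True, o: True}


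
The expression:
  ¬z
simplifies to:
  ¬z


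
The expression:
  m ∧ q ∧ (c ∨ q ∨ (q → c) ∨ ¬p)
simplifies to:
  m ∧ q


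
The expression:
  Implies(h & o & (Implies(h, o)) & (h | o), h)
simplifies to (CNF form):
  True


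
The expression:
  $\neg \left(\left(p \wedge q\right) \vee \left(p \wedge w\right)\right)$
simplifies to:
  $\left(\neg q \wedge \neg w\right) \vee \neg p$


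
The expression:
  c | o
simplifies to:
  c | o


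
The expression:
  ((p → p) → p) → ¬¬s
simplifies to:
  s ∨ ¬p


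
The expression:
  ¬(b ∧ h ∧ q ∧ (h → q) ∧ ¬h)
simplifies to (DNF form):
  True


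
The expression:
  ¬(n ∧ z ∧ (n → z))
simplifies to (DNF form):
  ¬n ∨ ¬z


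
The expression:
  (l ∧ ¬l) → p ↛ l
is always true.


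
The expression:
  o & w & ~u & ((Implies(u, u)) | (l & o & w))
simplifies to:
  o & w & ~u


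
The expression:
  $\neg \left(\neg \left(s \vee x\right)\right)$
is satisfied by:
  {x: True, s: True}
  {x: True, s: False}
  {s: True, x: False}


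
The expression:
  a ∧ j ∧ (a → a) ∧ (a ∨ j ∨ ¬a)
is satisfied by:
  {a: True, j: True}


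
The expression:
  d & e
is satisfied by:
  {e: True, d: True}


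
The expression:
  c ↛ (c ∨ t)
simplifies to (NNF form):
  False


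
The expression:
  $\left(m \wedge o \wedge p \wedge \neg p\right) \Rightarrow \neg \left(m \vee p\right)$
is always true.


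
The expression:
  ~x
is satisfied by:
  {x: False}


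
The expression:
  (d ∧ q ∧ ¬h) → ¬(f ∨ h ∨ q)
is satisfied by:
  {h: True, q: False, d: False}
  {h: False, q: False, d: False}
  {d: True, h: True, q: False}
  {d: True, h: False, q: False}
  {q: True, h: True, d: False}
  {q: True, h: False, d: False}
  {q: True, d: True, h: True}


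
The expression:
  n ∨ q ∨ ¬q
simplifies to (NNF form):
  True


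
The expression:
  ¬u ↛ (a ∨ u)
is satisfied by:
  {u: False, a: False}


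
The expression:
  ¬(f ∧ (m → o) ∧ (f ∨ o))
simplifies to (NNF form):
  (m ∧ ¬o) ∨ ¬f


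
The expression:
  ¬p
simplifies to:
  ¬p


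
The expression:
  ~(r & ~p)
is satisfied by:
  {p: True, r: False}
  {r: False, p: False}
  {r: True, p: True}


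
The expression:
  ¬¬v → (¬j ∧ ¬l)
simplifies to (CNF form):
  (¬j ∨ ¬v) ∧ (¬l ∨ ¬v)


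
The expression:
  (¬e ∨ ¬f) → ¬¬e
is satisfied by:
  {e: True}


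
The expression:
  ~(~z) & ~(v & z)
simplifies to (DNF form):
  z & ~v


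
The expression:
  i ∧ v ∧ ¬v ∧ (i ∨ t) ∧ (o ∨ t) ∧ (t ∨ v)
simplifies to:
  False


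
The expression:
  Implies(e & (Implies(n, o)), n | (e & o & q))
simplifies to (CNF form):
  (n | o | ~e) & (n | q | ~e)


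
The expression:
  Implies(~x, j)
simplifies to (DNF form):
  j | x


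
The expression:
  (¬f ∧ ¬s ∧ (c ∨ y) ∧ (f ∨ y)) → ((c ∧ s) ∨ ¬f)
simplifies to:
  True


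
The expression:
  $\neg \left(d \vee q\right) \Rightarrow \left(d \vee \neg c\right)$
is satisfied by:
  {d: True, q: True, c: False}
  {d: True, c: False, q: False}
  {q: True, c: False, d: False}
  {q: False, c: False, d: False}
  {d: True, q: True, c: True}
  {d: True, c: True, q: False}
  {q: True, c: True, d: False}


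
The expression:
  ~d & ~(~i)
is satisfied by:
  {i: True, d: False}


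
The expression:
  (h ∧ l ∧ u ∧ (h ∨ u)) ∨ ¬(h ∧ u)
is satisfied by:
  {l: True, h: False, u: False}
  {h: False, u: False, l: False}
  {l: True, u: True, h: False}
  {u: True, h: False, l: False}
  {l: True, h: True, u: False}
  {h: True, l: False, u: False}
  {l: True, u: True, h: True}


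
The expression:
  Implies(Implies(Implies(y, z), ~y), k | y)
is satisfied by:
  {y: True, k: True}
  {y: True, k: False}
  {k: True, y: False}


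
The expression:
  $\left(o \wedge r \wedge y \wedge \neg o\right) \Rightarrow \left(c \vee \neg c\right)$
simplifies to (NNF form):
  $\text{True}$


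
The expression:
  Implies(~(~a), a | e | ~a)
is always true.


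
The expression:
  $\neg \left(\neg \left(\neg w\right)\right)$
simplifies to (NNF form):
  $\neg w$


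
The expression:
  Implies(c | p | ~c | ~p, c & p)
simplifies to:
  c & p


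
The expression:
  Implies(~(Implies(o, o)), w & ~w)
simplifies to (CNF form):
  True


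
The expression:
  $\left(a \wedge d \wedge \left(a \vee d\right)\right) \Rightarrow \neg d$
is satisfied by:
  {d: False, a: False}
  {a: True, d: False}
  {d: True, a: False}


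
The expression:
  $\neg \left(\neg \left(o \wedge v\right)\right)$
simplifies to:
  $o \wedge v$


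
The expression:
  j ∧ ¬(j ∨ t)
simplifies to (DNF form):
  False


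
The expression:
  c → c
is always true.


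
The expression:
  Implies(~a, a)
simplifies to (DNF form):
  a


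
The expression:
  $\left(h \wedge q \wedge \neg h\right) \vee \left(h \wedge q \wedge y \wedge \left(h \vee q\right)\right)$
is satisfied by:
  {h: True, y: True, q: True}


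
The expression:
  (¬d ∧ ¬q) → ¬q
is always true.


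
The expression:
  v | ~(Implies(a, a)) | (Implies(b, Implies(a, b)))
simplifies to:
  True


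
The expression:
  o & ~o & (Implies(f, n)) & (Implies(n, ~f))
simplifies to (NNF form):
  False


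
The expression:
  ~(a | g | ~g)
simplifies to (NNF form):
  False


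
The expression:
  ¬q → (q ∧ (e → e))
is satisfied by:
  {q: True}


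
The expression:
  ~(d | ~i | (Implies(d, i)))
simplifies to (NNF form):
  False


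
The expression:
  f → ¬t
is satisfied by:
  {t: False, f: False}
  {f: True, t: False}
  {t: True, f: False}


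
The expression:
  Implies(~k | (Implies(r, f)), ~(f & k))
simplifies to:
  ~f | ~k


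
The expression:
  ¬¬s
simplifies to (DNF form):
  s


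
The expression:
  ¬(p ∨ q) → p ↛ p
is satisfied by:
  {q: True, p: True}
  {q: True, p: False}
  {p: True, q: False}


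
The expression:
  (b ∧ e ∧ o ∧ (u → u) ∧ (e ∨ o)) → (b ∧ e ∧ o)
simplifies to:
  True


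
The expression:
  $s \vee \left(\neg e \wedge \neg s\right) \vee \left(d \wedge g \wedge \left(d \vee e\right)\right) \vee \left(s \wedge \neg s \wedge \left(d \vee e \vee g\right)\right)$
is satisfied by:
  {s: True, d: True, g: True, e: False}
  {s: True, d: True, g: False, e: False}
  {s: True, g: True, e: False, d: False}
  {s: True, g: False, e: False, d: False}
  {d: True, g: True, e: False, s: False}
  {d: True, g: False, e: False, s: False}
  {g: True, d: False, e: False, s: False}
  {g: False, d: False, e: False, s: False}
  {s: True, d: True, e: True, g: True}
  {s: True, d: True, e: True, g: False}
  {s: True, e: True, g: True, d: False}
  {s: True, e: True, g: False, d: False}
  {d: True, e: True, g: True, s: False}
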